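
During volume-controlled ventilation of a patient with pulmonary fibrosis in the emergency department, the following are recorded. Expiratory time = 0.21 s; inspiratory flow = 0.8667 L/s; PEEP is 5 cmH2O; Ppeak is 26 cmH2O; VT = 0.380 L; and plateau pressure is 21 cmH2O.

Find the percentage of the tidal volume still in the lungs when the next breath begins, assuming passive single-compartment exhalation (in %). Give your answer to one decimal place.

R = (PIP − Pplat)/V̇ = (26 − 21) / 0.8667 = 5.0/0.8667 = 5.769 cmH2O·s/L.
C = Vt/(Pplat − PEEP) = 380.0 / (21 − 5) = 380.0/16.0 = 23.75 mL/cmH2O.
τ = R × C = 5.769 × 0.02375 L/cmH2O = 0.137 s.
Fraction remaining at end-expiration = e^(−Te/τ) = e^(−0.21/0.137) = 0.2159 → 21.59%.

21.6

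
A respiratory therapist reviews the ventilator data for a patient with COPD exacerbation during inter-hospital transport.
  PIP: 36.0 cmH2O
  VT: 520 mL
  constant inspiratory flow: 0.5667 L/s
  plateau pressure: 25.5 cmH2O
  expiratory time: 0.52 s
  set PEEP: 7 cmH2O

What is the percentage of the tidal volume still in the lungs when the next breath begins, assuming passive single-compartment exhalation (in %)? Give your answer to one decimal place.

36.8

R = (PIP − Pplat)/V̇ = (36.0 − 25.5) / 0.5667 = 10.5/0.5667 = 18.528 cmH2O·s/L.
C = Vt/(Pplat − PEEP) = 520.0 / (25.5 − 7) = 520.0/18.5 = 28.108 mL/cmH2O.
τ = R × C = 18.528 × 0.02811 L/cmH2O = 0.5208 s.
Fraction remaining at end-expiration = e^(−Te/τ) = e^(−0.52/0.5208) = 0.3684 → 36.84%.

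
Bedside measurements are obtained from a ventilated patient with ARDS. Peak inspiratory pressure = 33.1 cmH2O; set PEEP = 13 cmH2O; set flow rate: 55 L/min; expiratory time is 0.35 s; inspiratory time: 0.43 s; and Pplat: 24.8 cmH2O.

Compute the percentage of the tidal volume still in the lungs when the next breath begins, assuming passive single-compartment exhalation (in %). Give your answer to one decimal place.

31.4

Flow: 55 L/min ÷ 60 = 0.9167 L/s.
Vt = flow × Ti = 0.9167 L/s × 0.43 s × 1000 mL/L = 394.18 mL.
R = (PIP − Pplat)/V̇ = (33.1 − 24.8) / 0.9167 = 8.3/0.9167 = 9.054 cmH2O·s/L.
C = Vt/(Pplat − PEEP) = 394.18 / (24.8 − 13) = 394.18/11.8 = 33.405 mL/cmH2O.
τ = R × C = 9.054 × 0.03341 L/cmH2O = 0.3025 s.
Fraction remaining at end-expiration = e^(−Te/τ) = e^(−0.35/0.3025) = 0.3144 → 31.44%.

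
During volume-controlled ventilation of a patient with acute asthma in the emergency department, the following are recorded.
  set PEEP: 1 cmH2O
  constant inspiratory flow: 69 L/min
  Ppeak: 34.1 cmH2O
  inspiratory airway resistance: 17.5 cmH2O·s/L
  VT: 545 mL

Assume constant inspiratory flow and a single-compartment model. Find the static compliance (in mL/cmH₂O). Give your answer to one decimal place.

42.0

Flow: 69 L/min ÷ 60 = 1.15 L/s.
Equation of motion (constant flow): PIP = Vt/C + R·V̇ + PEEP.
Vt/C = PIP − R·V̇ − PEEP = 34.1 − 17.5×1.15 − 1 = 34.1 − 20.125 − 1 = 12.975 cmH2O.
C = Vt / 12.975 = 545 / 12.975 = 42.004 mL/cmH2O.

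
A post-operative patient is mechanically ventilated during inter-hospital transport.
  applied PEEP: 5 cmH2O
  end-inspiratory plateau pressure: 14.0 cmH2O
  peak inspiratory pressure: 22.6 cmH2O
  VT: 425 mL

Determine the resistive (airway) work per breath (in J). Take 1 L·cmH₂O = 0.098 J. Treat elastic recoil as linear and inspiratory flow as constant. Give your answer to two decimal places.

With constant inspiratory flow the resistive pressure is constant at PIP − Pplat = 22.6 − 14.0 = 8.6 cmH2O, so resistive work = 8.6 × 0.425 = 3.655 L·cmH2O.
× 0.098 J/(L·cmH2O) → 0.3582 J.

0.36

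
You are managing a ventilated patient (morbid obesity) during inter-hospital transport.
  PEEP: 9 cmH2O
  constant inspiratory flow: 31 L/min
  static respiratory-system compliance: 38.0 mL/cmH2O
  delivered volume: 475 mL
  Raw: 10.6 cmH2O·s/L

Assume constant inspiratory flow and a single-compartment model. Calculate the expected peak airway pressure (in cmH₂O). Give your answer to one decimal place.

Flow: 31 L/min ÷ 60 = 0.5167 L/s.
Equation of motion (constant flow): PIP = Vt/C + R·V̇ + PEEP.
PIP = 475/38.0 + 10.6×0.5167 + 9 = 12.5 + 5.477 + 9 = 26.977 cmH2O.

27.0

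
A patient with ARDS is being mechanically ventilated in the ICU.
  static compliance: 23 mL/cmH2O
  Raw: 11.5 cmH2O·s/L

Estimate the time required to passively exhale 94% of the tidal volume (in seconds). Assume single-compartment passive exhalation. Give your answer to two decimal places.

0.74

τ = R × C = 11.5 × 23 mL/cmH2O = 11.5 × 0.023 L/cmH2O = 0.2645 s.
Exhaled fraction f = 1 − e^(−t/τ) → t = −τ·ln(1 − f) = −0.2645·ln(0.06) = 0.7441 s.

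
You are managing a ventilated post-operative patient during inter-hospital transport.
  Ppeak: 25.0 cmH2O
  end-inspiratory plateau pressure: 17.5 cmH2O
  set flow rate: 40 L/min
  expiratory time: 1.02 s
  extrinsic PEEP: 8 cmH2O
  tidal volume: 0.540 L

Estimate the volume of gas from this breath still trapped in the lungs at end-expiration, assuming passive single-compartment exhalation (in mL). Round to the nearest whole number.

Flow: 40 L/min ÷ 60 = 0.6667 L/s.
R = (PIP − Pplat)/V̇ = (25.0 − 17.5) / 0.6667 = 7.5/0.6667 = 11.249 cmH2O·s/L.
C = Vt/(Pplat − PEEP) = 540.0 / (17.5 − 8) = 540.0/9.5 = 56.842 mL/cmH2O.
τ = R × C = 11.249 × 0.05684 L/cmH2O = 0.6394 s.
Fraction remaining = e^(−Te/τ) = e^(−1.02/0.6394) = 0.2029.
Trapped volume = 540.0 × 0.2029 = 109.57 mL.

110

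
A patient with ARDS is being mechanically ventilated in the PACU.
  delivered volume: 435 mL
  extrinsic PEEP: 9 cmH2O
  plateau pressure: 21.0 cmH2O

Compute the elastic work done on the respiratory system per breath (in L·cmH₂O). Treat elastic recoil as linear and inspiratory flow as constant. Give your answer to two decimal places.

2.61

Elastic work ≈ ½ × (Pplat − PEEP) × Vt = 0.5 × (21.0 − 9) × 0.435 L = 0.5 × 12.0 × 0.435 = 2.61 L·cmH2O.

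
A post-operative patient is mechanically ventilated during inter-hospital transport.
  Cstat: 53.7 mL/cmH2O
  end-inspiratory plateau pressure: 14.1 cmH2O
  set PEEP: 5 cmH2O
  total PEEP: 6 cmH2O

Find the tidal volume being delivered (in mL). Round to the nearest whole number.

End-expiratory occlusion gives total PEEP = 6 cmH2O (intrinsic PEEP = 6 − 5 = 1). Use total PEEP for the elastic gradient.
Vt = Cstat × (Pplat − PEEPtotal) = 53.7 × (14.1 − 6) = 53.7 × 8.1 = 434.97 mL.

435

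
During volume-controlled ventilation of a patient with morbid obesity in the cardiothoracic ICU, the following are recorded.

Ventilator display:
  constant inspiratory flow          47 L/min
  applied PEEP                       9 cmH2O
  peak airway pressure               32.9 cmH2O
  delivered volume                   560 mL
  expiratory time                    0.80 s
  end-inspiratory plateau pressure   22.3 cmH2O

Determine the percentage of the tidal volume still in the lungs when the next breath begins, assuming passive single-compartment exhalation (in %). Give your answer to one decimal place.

24.6

Flow: 47 L/min ÷ 60 = 0.7833 L/s.
R = (PIP − Pplat)/V̇ = (32.9 − 22.3) / 0.7833 = 10.6/0.7833 = 13.532 cmH2O·s/L.
C = Vt/(Pplat − PEEP) = 560.0 / (22.3 − 9) = 560.0/13.3 = 42.105 mL/cmH2O.
τ = R × C = 13.532 × 0.04211 L/cmH2O = 0.5698 s.
Fraction remaining at end-expiration = e^(−Te/τ) = e^(−0.80/0.5698) = 0.2456 → 24.56%.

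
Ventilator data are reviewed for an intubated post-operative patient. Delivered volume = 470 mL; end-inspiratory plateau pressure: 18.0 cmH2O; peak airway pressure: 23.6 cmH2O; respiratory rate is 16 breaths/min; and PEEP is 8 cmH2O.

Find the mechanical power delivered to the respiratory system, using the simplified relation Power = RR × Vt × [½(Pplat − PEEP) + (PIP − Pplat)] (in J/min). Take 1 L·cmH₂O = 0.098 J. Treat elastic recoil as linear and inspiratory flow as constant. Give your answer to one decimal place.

7.8

Per-breath work = Vt × [½(Pplat−PEEP) + (PIP−Pplat)] = 0.470 × [0.5×10.0 + 5.6] = 0.470 × 10.6 = 4.982 L·cmH2O.
Power = 16 × 4.982 = 79.712 L·cmH2O/min.
× 0.098 J/(L·cmH2O) → 7.812 J/min.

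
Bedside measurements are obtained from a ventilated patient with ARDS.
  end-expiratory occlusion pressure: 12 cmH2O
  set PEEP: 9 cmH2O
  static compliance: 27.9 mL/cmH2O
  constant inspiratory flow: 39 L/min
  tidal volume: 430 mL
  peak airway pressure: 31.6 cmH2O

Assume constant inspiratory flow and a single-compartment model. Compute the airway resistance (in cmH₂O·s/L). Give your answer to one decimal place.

Flow: 39 L/min ÷ 60 = 0.65 L/s.
Total PEEP = 12 cmH2O (set 9 + intrinsic 3); this is the baseline alveolar pressure.
Equation of motion (constant flow): PIP = Vt/C + R·V̇ + PEEP.
R·V̇ = PIP − Vt/C − PEEP = 31.6 − 430/27.9 − 12 = 31.6 − 15.412 − 12 = 4.188 cmH2O.
R = 4.188 / 0.65 = 6.443 cmH2O·s/L.

6.4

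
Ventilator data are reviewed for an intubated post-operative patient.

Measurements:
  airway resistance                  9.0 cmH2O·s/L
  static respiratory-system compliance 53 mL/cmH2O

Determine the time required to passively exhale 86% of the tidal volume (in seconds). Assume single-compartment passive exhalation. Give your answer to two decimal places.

0.94

τ = R × C = 9.0 × 53 mL/cmH2O = 9.0 × 0.053 L/cmH2O = 0.477 s.
Exhaled fraction f = 1 − e^(−t/τ) → t = −τ·ln(1 − f) = −0.477·ln(0.14) = 0.9378 s.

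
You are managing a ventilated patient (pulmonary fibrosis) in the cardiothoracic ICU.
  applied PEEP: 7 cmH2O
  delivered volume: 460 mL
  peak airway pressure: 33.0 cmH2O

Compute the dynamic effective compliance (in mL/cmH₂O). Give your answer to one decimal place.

17.7

Dynamic compliance = Vt / (PIP − PEEP) = 460 / (33.0 − 7) = 460 / 26.0 = 17.692 mL/cmH2O.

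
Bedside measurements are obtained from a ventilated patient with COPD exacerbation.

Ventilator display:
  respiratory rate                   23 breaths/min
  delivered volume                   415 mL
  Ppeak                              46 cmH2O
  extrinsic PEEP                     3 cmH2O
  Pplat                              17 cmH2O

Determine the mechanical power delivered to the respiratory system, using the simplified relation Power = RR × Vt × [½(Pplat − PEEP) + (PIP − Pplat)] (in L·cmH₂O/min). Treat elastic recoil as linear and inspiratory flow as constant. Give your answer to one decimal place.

343.6

Per-breath work = Vt × [½(Pplat−PEEP) + (PIP−Pplat)] = 0.415 × [0.5×14.0 + 29.0] = 0.415 × 36.0 = 14.94 L·cmH2O.
Power = 23 × 14.94 = 343.62 L·cmH2O/min.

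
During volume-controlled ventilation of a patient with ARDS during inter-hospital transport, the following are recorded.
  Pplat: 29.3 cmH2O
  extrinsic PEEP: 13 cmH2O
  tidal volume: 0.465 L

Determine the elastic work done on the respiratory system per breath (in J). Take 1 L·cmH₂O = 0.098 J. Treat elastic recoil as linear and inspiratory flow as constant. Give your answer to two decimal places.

Elastic work ≈ ½ × (Pplat − PEEP) × Vt = 0.5 × (29.3 − 13) × 0.465 L = 0.5 × 16.3 × 0.465 = 3.79 L·cmH2O.
× 0.098 J/(L·cmH2O) → 0.3714 J.

0.37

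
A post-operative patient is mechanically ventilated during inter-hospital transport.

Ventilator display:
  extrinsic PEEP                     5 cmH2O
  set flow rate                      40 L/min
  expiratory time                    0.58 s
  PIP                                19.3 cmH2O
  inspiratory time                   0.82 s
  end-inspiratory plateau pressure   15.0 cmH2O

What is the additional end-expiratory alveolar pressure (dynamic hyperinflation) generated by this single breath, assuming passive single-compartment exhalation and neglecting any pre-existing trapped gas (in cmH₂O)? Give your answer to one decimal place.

Flow: 40 L/min ÷ 60 = 0.6667 L/s.
Vt = flow × Ti = 0.6667 L/s × 0.82 s × 1000 mL/L = 546.69 mL.
R = (PIP − Pplat)/V̇ = (19.3 − 15.0) / 0.6667 = 4.3/0.6667 = 6.45 cmH2O·s/L.
C = Vt/(Pplat − PEEP) = 546.69 / (15.0 − 5) = 546.69/10.0 = 54.669 mL/cmH2O.
τ = R × C = 6.45 × 0.05467 L/cmH2O = 0.3526 s.
Fraction remaining = e^(−Te/τ) = e^(−0.58/0.3526) = 0.193; trapped volume = 546.69 × 0.193 = 105.51 mL.
Additional alveolar pressure from trapping ≈ V_trapped / C = 105.51 / 54.669 = 1.93 cmH2O.

1.9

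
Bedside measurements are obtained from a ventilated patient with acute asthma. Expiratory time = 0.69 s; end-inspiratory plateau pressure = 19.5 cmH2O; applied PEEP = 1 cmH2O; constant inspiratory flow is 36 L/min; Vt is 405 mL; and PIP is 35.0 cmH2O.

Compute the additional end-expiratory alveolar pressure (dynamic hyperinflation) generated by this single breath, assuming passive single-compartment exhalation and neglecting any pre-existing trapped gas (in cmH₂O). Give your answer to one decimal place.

Flow: 36 L/min ÷ 60 = 0.6 L/s.
R = (PIP − Pplat)/V̇ = (35.0 − 19.5) / 0.6 = 15.5/0.6 = 25.833 cmH2O·s/L.
C = Vt/(Pplat − PEEP) = 405.0 / (19.5 − 1) = 405.0/18.5 = 21.892 mL/cmH2O.
τ = R × C = 25.833 × 0.02189 L/cmH2O = 0.5655 s.
Fraction remaining = e^(−Te/τ) = e^(−0.69/0.5655) = 0.2952; trapped volume = 405.0 × 0.2952 = 119.56 mL.
Additional alveolar pressure from trapping ≈ V_trapped / C = 119.56 / 21.892 = 5.461 cmH2O.

5.5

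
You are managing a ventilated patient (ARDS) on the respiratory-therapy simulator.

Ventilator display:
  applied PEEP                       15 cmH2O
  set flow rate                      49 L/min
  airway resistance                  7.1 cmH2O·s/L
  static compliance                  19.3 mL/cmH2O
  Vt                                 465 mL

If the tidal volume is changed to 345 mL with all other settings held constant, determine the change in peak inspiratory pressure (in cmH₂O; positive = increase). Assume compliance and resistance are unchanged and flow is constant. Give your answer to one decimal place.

PIP = Vt/C + R·V̇ + PEEP (constant-flow equation of motion).
Only the elastic term changes: ΔPIP = ΔVt / C = (345 − 465) / 19.3 = -6.218 cmH2O.

-6.2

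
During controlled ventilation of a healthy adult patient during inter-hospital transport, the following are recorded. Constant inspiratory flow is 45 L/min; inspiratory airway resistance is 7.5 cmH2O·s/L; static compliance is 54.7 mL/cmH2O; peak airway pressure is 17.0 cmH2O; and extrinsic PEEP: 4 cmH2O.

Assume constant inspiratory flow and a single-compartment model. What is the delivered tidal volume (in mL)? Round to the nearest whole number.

403

Flow: 45 L/min ÷ 60 = 0.75 L/s.
Equation of motion (constant flow): PIP = Vt/C + R·V̇ + PEEP.
Vt/C = PIP − R·V̇ − PEEP = 17.0 − 5.625 − 4 = 7.375 cmH2O.
Vt = C × 7.375 = 54.7 × 7.375 = 403.41 mL.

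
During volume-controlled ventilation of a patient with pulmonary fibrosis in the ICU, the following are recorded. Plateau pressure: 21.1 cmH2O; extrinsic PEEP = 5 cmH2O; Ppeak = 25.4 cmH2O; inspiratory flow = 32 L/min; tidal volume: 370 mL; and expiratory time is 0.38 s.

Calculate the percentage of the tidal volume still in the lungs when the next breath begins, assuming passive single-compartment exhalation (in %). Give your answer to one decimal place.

Flow: 32 L/min ÷ 60 = 0.5333 L/s.
R = (PIP − Pplat)/V̇ = (25.4 − 21.1) / 0.5333 = 4.3/0.5333 = 8.063 cmH2O·s/L.
C = Vt/(Pplat − PEEP) = 370.0 / (21.1 − 5) = 370.0/16.1 = 22.981 mL/cmH2O.
τ = R × C = 8.063 × 0.02298 L/cmH2O = 0.1853 s.
Fraction remaining at end-expiration = e^(−Te/τ) = e^(−0.38/0.1853) = 0.1286 → 12.86%.

12.9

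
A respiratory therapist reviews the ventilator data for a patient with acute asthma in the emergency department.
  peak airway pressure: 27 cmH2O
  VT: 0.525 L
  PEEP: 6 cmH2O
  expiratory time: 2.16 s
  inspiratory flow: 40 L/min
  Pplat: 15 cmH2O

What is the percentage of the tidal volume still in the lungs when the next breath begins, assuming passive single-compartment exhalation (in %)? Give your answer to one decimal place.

Flow: 40 L/min ÷ 60 = 0.6667 L/s.
R = (PIP − Pplat)/V̇ = (27 − 15) / 0.6667 = 12.0/0.6667 = 17.999 cmH2O·s/L.
C = Vt/(Pplat − PEEP) = 525.0 / (15 − 6) = 525.0/9.0 = 58.333 mL/cmH2O.
τ = R × C = 17.999 × 0.05833 L/cmH2O = 1.05 s.
Fraction remaining at end-expiration = e^(−Te/τ) = e^(−2.16/1.05) = 0.1278 → 12.78%.

12.8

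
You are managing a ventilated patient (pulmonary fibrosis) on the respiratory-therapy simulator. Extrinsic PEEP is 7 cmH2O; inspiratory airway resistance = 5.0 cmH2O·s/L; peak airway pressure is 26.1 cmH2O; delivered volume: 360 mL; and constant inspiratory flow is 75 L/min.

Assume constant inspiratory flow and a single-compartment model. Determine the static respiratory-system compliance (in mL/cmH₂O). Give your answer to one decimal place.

28.0

Flow: 75 L/min ÷ 60 = 1.25 L/s.
Equation of motion (constant flow): PIP = Vt/C + R·V̇ + PEEP.
Vt/C = PIP − R·V̇ − PEEP = 26.1 − 5.0×1.25 − 7 = 26.1 − 6.25 − 7 = 12.85 cmH2O.
C = Vt / 12.85 = 360 / 12.85 = 28.016 mL/cmH2O.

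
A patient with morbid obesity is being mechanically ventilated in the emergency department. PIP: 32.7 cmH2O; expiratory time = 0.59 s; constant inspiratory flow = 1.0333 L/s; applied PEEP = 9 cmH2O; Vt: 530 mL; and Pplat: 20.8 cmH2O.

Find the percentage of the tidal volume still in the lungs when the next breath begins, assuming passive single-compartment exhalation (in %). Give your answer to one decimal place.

R = (PIP − Pplat)/V̇ = (32.7 − 20.8) / 1.0333 = 11.9/1.0333 = 11.517 cmH2O·s/L.
C = Vt/(Pplat − PEEP) = 530.0 / (20.8 − 9) = 530.0/11.8 = 44.915 mL/cmH2O.
τ = R × C = 11.517 × 0.04492 L/cmH2O = 0.5173 s.
Fraction remaining at end-expiration = e^(−Te/τ) = e^(−0.59/0.5173) = 0.3196 → 31.96%.

32.0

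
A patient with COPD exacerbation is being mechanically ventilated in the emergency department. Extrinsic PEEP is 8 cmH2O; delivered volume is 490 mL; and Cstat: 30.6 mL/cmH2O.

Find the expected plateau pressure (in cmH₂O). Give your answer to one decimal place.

24.0

Pplat = PEEP + Vt / Cstat = 8 + 490 / 30.6 = 8 + 16.013 = 24.013 cmH2O.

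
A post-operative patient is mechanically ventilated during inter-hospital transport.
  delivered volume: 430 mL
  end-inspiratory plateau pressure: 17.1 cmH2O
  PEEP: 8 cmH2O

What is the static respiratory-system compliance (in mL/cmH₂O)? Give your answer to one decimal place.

Cstat = Vt / (Pplat − PEEP) = 430 / (17.1 − 8) = 430 / 9.1 = 47.253 mL/cmH2O.

47.3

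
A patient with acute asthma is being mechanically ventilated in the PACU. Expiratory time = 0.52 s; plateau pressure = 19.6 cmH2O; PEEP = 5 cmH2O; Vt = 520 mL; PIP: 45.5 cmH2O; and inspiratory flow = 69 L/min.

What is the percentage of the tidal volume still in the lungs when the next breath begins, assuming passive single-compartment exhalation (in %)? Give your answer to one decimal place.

52.3

Flow: 69 L/min ÷ 60 = 1.15 L/s.
R = (PIP − Pplat)/V̇ = (45.5 − 19.6) / 1.15 = 25.9/1.15 = 22.522 cmH2O·s/L.
C = Vt/(Pplat − PEEP) = 520.0 / (19.6 − 5) = 520.0/14.6 = 35.616 mL/cmH2O.
τ = R × C = 22.522 × 0.03562 L/cmH2O = 0.8022 s.
Fraction remaining at end-expiration = e^(−Te/τ) = e^(−0.52/0.8022) = 0.523 → 52.3%.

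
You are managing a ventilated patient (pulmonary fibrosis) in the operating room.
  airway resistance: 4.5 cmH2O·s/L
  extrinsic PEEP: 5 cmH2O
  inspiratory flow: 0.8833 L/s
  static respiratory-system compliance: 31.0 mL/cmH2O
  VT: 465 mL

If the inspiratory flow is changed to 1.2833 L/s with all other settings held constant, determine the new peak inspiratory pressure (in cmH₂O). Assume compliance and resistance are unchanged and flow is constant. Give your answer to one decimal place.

25.8

PIP = Vt/C + R·V̇ + PEEP (constant-flow equation of motion).
Only the resistive term changes: ΔPIP = R × ΔV̇ = 4.5 × (1.2833 − 0.8833) = 4.5 × 0.4 = 1.8 cmH2O.
Original PIP = 465/31.0 + 4.5×0.8833 + 5 = 23.975 cmH2O; new PIP = 23.975 + (1.8) = 25.775 cmH2O.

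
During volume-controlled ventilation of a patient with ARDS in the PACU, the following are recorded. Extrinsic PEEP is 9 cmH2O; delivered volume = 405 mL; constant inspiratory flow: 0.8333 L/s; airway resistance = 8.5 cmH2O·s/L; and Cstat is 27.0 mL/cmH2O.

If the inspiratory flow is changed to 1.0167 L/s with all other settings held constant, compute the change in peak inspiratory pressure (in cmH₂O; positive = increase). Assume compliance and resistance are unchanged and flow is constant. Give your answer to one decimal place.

1.6

PIP = Vt/C + R·V̇ + PEEP (constant-flow equation of motion).
Only the resistive term changes: ΔPIP = R × ΔV̇ = 8.5 × (1.0167 − 0.8333) = 8.5 × 0.1834 = 1.559 cmH2O.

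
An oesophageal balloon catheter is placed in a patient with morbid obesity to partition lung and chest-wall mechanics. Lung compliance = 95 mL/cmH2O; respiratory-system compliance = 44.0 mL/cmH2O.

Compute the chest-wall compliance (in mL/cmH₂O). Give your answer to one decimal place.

82.0

1/Ccw = 1/Crs − 1/CL.
1/Ccw = 1/44.0 − 1/95 = 0.0122.
Ccw = 81.967 mL/cmH2O.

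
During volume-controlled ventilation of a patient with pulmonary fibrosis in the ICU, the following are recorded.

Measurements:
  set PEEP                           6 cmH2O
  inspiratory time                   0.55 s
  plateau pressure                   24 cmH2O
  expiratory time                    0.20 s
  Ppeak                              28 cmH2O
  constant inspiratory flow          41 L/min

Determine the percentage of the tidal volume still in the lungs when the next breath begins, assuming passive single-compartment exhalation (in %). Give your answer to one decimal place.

Flow: 41 L/min ÷ 60 = 0.6833 L/s.
Vt = flow × Ti = 0.6833 L/s × 0.55 s × 1000 mL/L = 375.82 mL.
R = (PIP − Pplat)/V̇ = (28 − 24) / 0.6833 = 4.0/0.6833 = 5.854 cmH2O·s/L.
C = Vt/(Pplat − PEEP) = 375.82 / (24 − 6) = 375.82/18.0 = 20.879 mL/cmH2O.
τ = R × C = 5.854 × 0.02088 L/cmH2O = 0.1222 s.
Fraction remaining at end-expiration = e^(−Te/τ) = e^(−0.20/0.1222) = 0.1946 → 19.46%.

19.5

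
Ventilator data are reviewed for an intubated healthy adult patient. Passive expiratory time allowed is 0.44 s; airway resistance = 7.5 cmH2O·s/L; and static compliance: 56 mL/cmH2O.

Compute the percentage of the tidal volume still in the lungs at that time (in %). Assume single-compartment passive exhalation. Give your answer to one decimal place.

35.1

τ = R × C = 7.5 × 56 mL/cmH2O = 7.5 × 0.056 L/cmH2O = 0.42 s.
Passive exhalation: V(t)/V₀ = e^(−t/τ) = e^(−0.44/0.42) = 0.3508.
Fraction remaining = 0.3508 → 35.08%.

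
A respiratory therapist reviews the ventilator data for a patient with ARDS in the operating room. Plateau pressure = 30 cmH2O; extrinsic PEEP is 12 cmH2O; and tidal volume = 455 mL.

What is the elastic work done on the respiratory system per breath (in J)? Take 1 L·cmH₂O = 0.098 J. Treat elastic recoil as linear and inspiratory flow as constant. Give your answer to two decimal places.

0.40

Elastic work ≈ ½ × (Pplat − PEEP) × Vt = 0.5 × (30 − 12) × 0.455 L = 0.5 × 18.0 × 0.455 = 4.095 L·cmH2O.
× 0.098 J/(L·cmH2O) → 0.4013 J.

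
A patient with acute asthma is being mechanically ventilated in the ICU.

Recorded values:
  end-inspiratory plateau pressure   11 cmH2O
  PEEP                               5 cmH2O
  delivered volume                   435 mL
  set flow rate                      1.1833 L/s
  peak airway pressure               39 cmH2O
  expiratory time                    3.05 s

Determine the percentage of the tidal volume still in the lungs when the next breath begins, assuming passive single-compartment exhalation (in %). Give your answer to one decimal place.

R = (PIP − Pplat)/V̇ = (39 − 11) / 1.1833 = 28.0/1.1833 = 23.663 cmH2O·s/L.
C = Vt/(Pplat − PEEP) = 435.0 / (11 − 5) = 435.0/6.0 = 72.5 mL/cmH2O.
τ = R × C = 23.663 × 0.0725 L/cmH2O = 1.716 s.
Fraction remaining at end-expiration = e^(−Te/τ) = e^(−3.05/1.716) = 0.1691 → 16.91%.

16.9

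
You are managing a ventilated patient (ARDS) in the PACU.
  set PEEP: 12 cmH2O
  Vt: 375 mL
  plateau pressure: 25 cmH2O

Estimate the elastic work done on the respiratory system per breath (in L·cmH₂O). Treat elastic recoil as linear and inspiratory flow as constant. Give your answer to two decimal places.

Elastic work ≈ ½ × (Pplat − PEEP) × Vt = 0.5 × (25 − 12) × 0.375 L = 0.5 × 13.0 × 0.375 = 2.438 L·cmH2O.

2.44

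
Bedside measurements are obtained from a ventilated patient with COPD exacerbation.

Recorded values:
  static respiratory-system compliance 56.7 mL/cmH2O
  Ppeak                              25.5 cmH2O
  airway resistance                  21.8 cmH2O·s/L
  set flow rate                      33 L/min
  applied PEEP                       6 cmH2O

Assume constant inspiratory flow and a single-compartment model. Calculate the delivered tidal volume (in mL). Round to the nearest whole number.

426

Flow: 33 L/min ÷ 60 = 0.55 L/s.
Equation of motion (constant flow): PIP = Vt/C + R·V̇ + PEEP.
Vt/C = PIP − R·V̇ − PEEP = 25.5 − 11.99 − 6 = 7.51 cmH2O.
Vt = C × 7.51 = 56.7 × 7.51 = 425.82 mL.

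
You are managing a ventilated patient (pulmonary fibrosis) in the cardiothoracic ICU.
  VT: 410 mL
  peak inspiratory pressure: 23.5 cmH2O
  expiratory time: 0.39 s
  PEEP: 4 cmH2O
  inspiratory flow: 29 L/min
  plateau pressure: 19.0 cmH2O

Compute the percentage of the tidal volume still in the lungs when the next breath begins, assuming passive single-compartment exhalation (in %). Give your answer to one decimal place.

Flow: 29 L/min ÷ 60 = 0.4833 L/s.
R = (PIP − Pplat)/V̇ = (23.5 − 19.0) / 0.4833 = 4.5/0.4833 = 9.311 cmH2O·s/L.
C = Vt/(Pplat − PEEP) = 410.0 / (19.0 − 4) = 410.0/15.0 = 27.333 mL/cmH2O.
τ = R × C = 9.311 × 0.02733 L/cmH2O = 0.2545 s.
Fraction remaining at end-expiration = e^(−Te/τ) = e^(−0.39/0.2545) = 0.216 → 21.6%.

21.6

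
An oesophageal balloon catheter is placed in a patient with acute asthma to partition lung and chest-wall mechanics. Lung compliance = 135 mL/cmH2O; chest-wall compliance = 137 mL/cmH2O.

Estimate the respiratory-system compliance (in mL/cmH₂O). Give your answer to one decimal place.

Lung and chest wall are elastances in series: 1/Crs = 1/CL + 1/Ccw.
1/Crs = 1/135 + 1/137 = 0.01471.
Crs = 67.981 mL/cmH2O.

68.0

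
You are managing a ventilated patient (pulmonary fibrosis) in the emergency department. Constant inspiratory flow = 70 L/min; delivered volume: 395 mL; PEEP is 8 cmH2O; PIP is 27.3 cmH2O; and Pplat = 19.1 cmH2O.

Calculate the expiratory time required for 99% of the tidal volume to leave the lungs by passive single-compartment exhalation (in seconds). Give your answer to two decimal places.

Flow: 70 L/min ÷ 60 = 1.1667 L/s.
R = (PIP − Pplat)/V̇ = (27.3 − 19.1) / 1.1667 = 8.2/1.1667 = 7.028 cmH2O·s/L.
C = Vt/(Pplat − PEEP) = 395.0 / (19.1 − 8) = 395.0/11.1 = 35.586 mL/cmH2O.
τ = R × C = 7.028 × 0.03559 L/cmH2O = 0.2501 s.
t = −τ·ln(1 − 0.99) = −0.2501·ln(0.01) = 1.152 s.

1.15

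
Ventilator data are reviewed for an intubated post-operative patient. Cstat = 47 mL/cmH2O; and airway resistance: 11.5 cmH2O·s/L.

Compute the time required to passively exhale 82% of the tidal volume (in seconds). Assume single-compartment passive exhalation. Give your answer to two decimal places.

τ = R × C = 11.5 × 47 mL/cmH2O = 11.5 × 0.047 L/cmH2O = 0.5405 s.
Exhaled fraction f = 1 − e^(−t/τ) → t = −τ·ln(1 − f) = −0.5405·ln(0.18) = 0.9268 s.

0.93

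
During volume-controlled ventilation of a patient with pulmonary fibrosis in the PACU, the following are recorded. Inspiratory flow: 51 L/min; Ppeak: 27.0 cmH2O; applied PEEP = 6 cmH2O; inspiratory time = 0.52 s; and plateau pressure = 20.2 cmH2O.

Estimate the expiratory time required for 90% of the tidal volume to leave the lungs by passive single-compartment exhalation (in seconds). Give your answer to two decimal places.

Flow: 51 L/min ÷ 60 = 0.85 L/s.
Vt = flow × Ti = 0.85 L/s × 0.52 s × 1000 mL/L = 442.0 mL.
R = (PIP − Pplat)/V̇ = (27.0 − 20.2) / 0.85 = 6.8/0.85 = 8.0 cmH2O·s/L.
C = Vt/(Pplat − PEEP) = 442.0 / (20.2 − 6) = 442.0/14.2 = 31.127 mL/cmH2O.
τ = R × C = 8.0 × 0.03113 L/cmH2O = 0.249 s.
t = −τ·ln(1 − 0.90) = −0.249·ln(0.1) = 0.5733 s.

0.57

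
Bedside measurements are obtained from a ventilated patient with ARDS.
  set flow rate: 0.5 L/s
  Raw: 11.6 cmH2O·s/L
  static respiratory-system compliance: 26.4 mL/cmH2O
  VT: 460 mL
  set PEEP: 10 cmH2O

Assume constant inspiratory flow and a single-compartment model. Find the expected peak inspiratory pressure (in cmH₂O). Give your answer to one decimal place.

Equation of motion (constant flow): PIP = Vt/C + R·V̇ + PEEP.
PIP = 460/26.4 + 11.6×0.5 + 10 = 17.424 + 5.8 + 10 = 33.224 cmH2O.

33.2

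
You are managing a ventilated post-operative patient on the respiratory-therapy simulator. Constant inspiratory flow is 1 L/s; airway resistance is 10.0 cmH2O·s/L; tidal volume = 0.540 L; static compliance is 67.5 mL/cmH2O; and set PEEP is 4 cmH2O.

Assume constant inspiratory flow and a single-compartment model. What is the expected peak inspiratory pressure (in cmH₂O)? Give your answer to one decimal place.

22.0

Equation of motion (constant flow): PIP = Vt/C + R·V̇ + PEEP.
PIP = 540/67.5 + 10.0×1 + 4 = 8.0 + 10.0 + 4 = 22.0 cmH2O.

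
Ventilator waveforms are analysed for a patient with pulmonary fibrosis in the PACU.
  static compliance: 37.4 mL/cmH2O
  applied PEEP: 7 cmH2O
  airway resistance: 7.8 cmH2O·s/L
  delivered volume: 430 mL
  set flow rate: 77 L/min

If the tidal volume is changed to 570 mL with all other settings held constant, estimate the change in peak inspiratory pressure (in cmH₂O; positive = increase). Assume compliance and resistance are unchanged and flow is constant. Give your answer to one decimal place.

3.7

PIP = Vt/C + R·V̇ + PEEP (constant-flow equation of motion).
Only the elastic term changes: ΔPIP = ΔVt / C = (570 − 430) / 37.4 = 3.743 cmH2O.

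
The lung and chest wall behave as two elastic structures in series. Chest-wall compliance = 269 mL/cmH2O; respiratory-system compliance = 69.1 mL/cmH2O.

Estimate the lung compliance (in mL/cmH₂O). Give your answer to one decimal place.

1/CL = 1/Crs − 1/Ccw.
1/CL = 1/69.1 − 1/269 = 0.01075.
CL = 93.023 mL/cmH2O.

93.0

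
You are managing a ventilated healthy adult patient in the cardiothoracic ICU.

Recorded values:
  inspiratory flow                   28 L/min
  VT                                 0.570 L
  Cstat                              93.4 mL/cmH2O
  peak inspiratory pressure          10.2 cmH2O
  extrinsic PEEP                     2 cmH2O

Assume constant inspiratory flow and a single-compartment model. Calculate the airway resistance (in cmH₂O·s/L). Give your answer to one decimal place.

4.5

Flow: 28 L/min ÷ 60 = 0.4667 L/s.
Equation of motion (constant flow): PIP = Vt/C + R·V̇ + PEEP.
R·V̇ = PIP − Vt/C − PEEP = 10.2 − 570/93.4 − 2 = 10.2 − 6.103 − 2 = 2.097 cmH2O.
R = 2.097 / 0.4667 = 4.493 cmH2O·s/L.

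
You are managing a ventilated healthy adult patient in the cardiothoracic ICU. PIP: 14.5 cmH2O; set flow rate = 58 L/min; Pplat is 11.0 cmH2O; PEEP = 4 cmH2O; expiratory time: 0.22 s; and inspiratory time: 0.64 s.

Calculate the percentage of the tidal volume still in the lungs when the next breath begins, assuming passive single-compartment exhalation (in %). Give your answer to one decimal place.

50.3

Flow: 58 L/min ÷ 60 = 0.9667 L/s.
Vt = flow × Ti = 0.9667 L/s × 0.64 s × 1000 mL/L = 618.69 mL.
R = (PIP − Pplat)/V̇ = (14.5 − 11.0) / 0.9667 = 3.5/0.9667 = 3.621 cmH2O·s/L.
C = Vt/(Pplat − PEEP) = 618.69 / (11.0 − 4) = 618.69/7.0 = 88.384 mL/cmH2O.
τ = R × C = 3.621 × 0.08838 L/cmH2O = 0.32 s.
Fraction remaining at end-expiration = e^(−Te/τ) = e^(−0.22/0.32) = 0.5028 → 50.28%.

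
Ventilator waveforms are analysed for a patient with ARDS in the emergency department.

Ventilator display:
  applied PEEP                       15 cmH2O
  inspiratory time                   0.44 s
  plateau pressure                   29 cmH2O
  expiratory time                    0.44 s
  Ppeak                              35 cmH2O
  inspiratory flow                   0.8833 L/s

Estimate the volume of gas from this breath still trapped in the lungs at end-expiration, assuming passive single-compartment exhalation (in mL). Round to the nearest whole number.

Vt = flow × Ti = 0.8833 L/s × 0.44 s × 1000 mL/L = 388.65 mL.
R = (PIP − Pplat)/V̇ = (35 − 29) / 0.8833 = 6.0/0.8833 = 6.793 cmH2O·s/L.
C = Vt/(Pplat − PEEP) = 388.65 / (29 − 15) = 388.65/14.0 = 27.761 mL/cmH2O.
τ = R × C = 6.793 × 0.02776 L/cmH2O = 0.1886 s.
Fraction remaining = e^(−Te/τ) = e^(−0.44/0.1886) = 0.09701.
Trapped volume = 388.65 × 0.09701 = 37.703 mL.

38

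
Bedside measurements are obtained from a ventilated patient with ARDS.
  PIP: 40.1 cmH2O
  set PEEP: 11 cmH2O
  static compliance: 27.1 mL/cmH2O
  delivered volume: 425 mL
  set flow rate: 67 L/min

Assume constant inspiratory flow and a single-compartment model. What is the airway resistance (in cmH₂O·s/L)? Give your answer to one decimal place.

12.0

Flow: 67 L/min ÷ 60 = 1.1167 L/s.
Equation of motion (constant flow): PIP = Vt/C + R·V̇ + PEEP.
R·V̇ = PIP − Vt/C − PEEP = 40.1 − 425/27.1 − 11 = 40.1 − 15.683 − 11 = 13.417 cmH2O.
R = 13.417 / 1.1167 = 12.015 cmH2O·s/L.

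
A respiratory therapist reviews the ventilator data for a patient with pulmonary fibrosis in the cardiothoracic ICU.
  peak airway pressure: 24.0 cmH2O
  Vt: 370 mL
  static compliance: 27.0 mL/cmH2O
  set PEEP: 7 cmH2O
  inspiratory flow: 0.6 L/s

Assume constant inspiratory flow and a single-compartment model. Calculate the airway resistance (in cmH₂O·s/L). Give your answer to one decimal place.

Equation of motion (constant flow): PIP = Vt/C + R·V̇ + PEEP.
R·V̇ = PIP − Vt/C − PEEP = 24.0 − 370/27.0 − 7 = 24.0 − 13.704 − 7 = 3.296 cmH2O.
R = 3.296 / 0.6 = 5.493 cmH2O·s/L.

5.5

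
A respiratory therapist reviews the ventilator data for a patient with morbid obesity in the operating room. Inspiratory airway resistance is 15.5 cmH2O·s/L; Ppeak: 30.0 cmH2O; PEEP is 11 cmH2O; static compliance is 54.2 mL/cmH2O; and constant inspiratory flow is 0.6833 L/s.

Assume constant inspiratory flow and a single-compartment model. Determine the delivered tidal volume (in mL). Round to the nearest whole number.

Equation of motion (constant flow): PIP = Vt/C + R·V̇ + PEEP.
Vt/C = PIP − R·V̇ − PEEP = 30.0 − 10.591 − 11 = 8.409 cmH2O.
Vt = C × 8.409 = 54.2 × 8.409 = 455.77 mL.

456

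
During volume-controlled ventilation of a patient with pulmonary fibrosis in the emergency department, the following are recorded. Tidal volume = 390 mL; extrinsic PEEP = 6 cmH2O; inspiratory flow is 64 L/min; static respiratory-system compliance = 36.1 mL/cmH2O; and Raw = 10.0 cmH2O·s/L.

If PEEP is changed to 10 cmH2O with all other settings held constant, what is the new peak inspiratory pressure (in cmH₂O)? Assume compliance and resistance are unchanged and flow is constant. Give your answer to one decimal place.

Flow: 64 L/min ÷ 60 = 1.0667 L/s.
PIP = Vt/C + R·V̇ + PEEP (constant-flow equation of motion).
Only the baseline term changes: ΔPIP = ΔPEEP = 10 − 6 = 4.0 cmH2O.
Original PIP = 390/36.1 + 10.0×1.0667 + 6 = 27.47 cmH2O; new PIP = 27.47 + (4.0) = 31.47 cmH2O.

31.5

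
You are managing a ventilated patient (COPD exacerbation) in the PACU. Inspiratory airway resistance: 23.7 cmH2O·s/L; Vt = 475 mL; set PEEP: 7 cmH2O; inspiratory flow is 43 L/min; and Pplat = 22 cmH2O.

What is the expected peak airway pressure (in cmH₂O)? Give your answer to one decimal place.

39.0

Flow: 43 L/min ÷ 60 = 0.7167 L/s.
PIP = Pplat + Raw × flow = 22 + 23.7 × 0.7167 = 22 + 16.986 = 38.986 cmH2O.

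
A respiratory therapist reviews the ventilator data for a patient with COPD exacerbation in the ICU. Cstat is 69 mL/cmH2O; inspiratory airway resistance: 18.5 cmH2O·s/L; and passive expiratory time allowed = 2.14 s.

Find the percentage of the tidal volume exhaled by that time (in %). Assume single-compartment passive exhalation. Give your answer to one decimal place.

τ = R × C = 18.5 × 69 mL/cmH2O = 18.5 × 0.069 L/cmH2O = 1.277 s.
Passive exhalation: V(t)/V₀ = e^(−t/τ) = e^(−2.14/1.277) = 0.1872.
Fraction exhaled = 1 − 0.1872 = 0.8128 → 81.28%.

81.3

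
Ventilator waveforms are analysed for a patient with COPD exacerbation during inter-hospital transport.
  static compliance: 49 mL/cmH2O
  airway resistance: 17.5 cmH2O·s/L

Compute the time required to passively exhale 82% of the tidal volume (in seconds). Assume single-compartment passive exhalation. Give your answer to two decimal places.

τ = R × C = 17.5 × 49 mL/cmH2O = 17.5 × 0.049 L/cmH2O = 0.8575 s.
Exhaled fraction f = 1 − e^(−t/τ) → t = −τ·ln(1 − f) = −0.8575·ln(0.18) = 1.47 s.

1.47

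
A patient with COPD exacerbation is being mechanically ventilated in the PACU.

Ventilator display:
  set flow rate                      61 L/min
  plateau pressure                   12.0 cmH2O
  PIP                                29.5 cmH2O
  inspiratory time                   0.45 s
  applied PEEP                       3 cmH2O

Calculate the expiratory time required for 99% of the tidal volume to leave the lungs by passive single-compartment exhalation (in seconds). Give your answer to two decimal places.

Flow: 61 L/min ÷ 60 = 1.0167 L/s.
Vt = flow × Ti = 1.0167 L/s × 0.45 s × 1000 mL/L = 457.52 mL.
R = (PIP − Pplat)/V̇ = (29.5 − 12.0) / 1.0167 = 17.5/1.0167 = 17.213 cmH2O·s/L.
C = Vt/(Pplat − PEEP) = 457.52 / (12.0 − 3) = 457.52/9.0 = 50.836 mL/cmH2O.
τ = R × C = 17.213 × 0.05084 L/cmH2O = 0.8751 s.
t = −τ·ln(1 − 0.99) = −0.8751·ln(0.01) = 4.03 s.

4.03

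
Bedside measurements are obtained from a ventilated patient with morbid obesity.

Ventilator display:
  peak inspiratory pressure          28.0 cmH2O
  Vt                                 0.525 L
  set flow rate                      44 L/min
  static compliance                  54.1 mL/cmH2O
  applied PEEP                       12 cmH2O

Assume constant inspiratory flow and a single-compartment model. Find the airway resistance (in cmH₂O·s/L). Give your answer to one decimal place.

Flow: 44 L/min ÷ 60 = 0.7333 L/s.
Equation of motion (constant flow): PIP = Vt/C + R·V̇ + PEEP.
R·V̇ = PIP − Vt/C − PEEP = 28.0 − 525/54.1 − 12 = 28.0 − 9.704 − 12 = 6.296 cmH2O.
R = 6.296 / 0.7333 = 8.586 cmH2O·s/L.

8.6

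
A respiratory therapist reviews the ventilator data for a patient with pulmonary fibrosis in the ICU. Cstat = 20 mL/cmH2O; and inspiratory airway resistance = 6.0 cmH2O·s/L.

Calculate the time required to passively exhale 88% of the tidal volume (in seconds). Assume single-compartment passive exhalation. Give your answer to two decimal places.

0.25

τ = R × C = 6.0 × 20 mL/cmH2O = 6.0 × 0.020 L/cmH2O = 0.12 s.
Exhaled fraction f = 1 − e^(−t/τ) → t = −τ·ln(1 − f) = −0.12·ln(0.12) = 0.2544 s.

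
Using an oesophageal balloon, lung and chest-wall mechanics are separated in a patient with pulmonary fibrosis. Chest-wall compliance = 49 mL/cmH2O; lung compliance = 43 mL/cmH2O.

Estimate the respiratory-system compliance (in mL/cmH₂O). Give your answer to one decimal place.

22.9

Lung and chest wall are elastances in series: 1/Crs = 1/CL + 1/Ccw.
1/Crs = 1/43 + 1/49 = 0.04366.
Crs = 22.904 mL/cmH2O.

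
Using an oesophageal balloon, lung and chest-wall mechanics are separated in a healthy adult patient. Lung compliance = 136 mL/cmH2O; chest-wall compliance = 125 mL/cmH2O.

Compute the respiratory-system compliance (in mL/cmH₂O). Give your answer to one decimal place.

Lung and chest wall are elastances in series: 1/Crs = 1/CL + 1/Ccw.
1/Crs = 1/136 + 1/125 = 0.01535.
Crs = 65.147 mL/cmH2O.

65.1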